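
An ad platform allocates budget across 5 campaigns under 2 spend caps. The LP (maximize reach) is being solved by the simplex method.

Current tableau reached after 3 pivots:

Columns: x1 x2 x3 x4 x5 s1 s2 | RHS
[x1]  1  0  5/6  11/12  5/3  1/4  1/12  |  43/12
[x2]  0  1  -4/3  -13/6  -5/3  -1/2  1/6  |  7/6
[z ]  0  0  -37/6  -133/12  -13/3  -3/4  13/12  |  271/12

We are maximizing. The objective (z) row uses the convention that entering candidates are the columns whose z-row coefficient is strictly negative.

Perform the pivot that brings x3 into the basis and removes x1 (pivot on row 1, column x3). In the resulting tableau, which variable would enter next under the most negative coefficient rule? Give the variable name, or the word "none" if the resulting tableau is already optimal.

Pivot element 5/6. New z-row = old z-row − (-37/6)·(row 1/(5/6)).
Updated z-row coefficients: x1: 37/5, x2: 0, x3: 0, x4: -43/10, x5: 8, s1: 11/10, s2: 17/10.
The most negative is -43/10 in column x4, so x4 would enter next.

x4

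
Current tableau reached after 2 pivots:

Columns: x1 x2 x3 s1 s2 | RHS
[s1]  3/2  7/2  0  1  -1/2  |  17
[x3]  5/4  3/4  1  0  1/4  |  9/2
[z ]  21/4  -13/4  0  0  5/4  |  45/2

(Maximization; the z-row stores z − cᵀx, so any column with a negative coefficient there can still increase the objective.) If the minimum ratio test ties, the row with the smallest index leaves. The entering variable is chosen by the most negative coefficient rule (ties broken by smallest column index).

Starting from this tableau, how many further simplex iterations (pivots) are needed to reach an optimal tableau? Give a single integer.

1

pivot: x2 in, s1 out → z = 268/7
No improving column remains; optimal.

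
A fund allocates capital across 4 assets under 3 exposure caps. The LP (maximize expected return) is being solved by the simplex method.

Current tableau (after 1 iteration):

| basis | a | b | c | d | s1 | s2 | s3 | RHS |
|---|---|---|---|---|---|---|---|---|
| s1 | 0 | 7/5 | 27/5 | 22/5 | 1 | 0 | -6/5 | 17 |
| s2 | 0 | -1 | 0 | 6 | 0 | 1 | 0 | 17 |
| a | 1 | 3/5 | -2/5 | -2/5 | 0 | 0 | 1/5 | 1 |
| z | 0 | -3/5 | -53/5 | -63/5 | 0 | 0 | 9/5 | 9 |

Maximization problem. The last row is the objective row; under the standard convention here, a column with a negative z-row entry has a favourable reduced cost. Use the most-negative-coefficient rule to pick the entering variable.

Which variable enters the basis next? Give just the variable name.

Objective-row coefficients: a: 0, b: -3/5, c: -53/5, d: -63/5, s1: 0, s2: 0, s3: 9/5.
The most negative is -63/5 in column d, so d enters.

d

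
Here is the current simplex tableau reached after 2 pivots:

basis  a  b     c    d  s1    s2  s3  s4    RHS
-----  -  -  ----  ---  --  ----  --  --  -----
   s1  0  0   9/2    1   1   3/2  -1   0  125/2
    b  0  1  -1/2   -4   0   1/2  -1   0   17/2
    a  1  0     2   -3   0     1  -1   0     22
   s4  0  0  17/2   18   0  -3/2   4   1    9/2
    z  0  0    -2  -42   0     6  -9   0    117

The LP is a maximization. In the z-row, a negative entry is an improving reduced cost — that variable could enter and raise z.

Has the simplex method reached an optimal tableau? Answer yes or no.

Column c has objective-row coefficient -2, which is negative; an improving pivot exists, so not yet optimal.

no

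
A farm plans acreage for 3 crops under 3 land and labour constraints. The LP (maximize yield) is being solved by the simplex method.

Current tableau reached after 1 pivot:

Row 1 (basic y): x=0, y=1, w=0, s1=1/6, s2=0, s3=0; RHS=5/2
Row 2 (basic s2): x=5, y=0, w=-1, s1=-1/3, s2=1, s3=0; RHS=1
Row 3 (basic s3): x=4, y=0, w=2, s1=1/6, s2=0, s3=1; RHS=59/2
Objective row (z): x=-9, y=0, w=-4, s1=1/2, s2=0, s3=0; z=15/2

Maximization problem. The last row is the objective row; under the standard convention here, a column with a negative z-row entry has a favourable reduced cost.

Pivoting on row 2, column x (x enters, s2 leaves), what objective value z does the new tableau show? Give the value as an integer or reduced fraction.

Minimum ratio for x: 1/5 = 1/5.
z changes by −(z-row coeff of x)·ratio = −(-9)·(1/5) = 9/5.
New z = 15/2 + (9/5) = 93/10.

93/10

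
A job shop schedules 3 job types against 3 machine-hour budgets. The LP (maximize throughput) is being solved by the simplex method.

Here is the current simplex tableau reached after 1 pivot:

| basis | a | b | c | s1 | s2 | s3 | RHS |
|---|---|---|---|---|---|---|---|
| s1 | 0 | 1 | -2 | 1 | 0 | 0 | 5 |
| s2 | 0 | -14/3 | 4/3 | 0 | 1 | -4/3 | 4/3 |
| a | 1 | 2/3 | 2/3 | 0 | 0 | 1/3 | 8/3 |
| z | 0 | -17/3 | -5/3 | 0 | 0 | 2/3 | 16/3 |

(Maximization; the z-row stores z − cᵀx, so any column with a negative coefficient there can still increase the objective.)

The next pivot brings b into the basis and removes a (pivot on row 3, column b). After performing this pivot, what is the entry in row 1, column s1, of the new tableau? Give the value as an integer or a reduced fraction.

1

Pivot element is row 3, column b: 2/3.
Normalize row 3: new (row 3, s1) = 0/(2/3) = 0.
row 1 ← row 1 − 1·(new row 3): 1 − 1·0 = 1.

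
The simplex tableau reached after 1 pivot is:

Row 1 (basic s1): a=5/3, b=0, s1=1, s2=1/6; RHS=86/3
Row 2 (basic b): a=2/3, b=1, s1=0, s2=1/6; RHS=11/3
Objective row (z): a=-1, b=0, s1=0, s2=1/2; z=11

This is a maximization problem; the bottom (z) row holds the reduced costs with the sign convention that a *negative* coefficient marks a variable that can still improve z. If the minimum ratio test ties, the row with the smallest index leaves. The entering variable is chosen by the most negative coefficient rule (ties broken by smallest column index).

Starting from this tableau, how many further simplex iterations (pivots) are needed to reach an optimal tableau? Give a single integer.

pivot: a in, b out → z = 33/2
No improving column remains; optimal.

1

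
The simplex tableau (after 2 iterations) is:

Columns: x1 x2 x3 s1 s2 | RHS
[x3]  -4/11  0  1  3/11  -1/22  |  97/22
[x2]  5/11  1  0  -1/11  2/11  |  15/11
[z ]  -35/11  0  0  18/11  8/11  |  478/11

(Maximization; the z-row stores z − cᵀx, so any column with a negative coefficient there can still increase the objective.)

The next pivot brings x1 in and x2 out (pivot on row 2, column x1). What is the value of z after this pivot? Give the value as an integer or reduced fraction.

Minimum ratio for x1: (15/11)/(5/11) = 3.
z changes by −(z-row coeff of x1)·ratio = −(-35/11)·3 = 105/11.
New z = 478/11 + (105/11) = 53.

53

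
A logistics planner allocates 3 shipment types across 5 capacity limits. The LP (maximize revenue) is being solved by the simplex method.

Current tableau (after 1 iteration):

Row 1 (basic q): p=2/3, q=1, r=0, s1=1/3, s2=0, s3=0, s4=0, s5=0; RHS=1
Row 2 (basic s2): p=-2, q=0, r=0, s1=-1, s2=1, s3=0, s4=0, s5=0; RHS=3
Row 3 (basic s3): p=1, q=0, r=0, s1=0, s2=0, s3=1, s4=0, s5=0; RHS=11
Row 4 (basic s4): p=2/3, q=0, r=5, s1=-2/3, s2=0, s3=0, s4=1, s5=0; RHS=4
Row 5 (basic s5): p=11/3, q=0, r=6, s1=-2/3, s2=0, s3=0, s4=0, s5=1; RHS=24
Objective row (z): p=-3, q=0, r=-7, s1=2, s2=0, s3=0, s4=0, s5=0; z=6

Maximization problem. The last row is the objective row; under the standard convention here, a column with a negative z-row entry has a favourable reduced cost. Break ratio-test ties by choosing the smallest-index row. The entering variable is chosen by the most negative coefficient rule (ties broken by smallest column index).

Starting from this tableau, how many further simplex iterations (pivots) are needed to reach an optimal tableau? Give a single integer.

2

pivot: r in, s4 out → z = 58/5
pivot: p in, q out → z = 147/10
No improving column remains; optimal.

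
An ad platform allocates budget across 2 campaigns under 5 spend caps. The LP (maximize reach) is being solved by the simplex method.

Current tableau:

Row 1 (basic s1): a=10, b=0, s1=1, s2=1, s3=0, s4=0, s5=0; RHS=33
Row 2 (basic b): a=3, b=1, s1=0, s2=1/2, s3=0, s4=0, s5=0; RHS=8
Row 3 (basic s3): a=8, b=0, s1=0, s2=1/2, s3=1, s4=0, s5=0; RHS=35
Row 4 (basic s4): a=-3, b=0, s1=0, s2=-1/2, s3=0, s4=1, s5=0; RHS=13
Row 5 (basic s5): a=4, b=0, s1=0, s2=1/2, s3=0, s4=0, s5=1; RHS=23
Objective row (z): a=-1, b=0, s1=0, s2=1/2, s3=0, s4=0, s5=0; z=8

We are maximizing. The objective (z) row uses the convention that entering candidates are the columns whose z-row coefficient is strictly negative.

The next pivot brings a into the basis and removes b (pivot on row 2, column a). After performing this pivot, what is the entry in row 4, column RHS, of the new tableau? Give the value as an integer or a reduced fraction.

21

Pivot element is row 2, column a: 3.
Normalize row 2: new (row 2, RHS) = 8/3 = 8/3.
row 4 ← row 4 − (-3)·(new row 2): 13 − (-3)·(8/3) = 21.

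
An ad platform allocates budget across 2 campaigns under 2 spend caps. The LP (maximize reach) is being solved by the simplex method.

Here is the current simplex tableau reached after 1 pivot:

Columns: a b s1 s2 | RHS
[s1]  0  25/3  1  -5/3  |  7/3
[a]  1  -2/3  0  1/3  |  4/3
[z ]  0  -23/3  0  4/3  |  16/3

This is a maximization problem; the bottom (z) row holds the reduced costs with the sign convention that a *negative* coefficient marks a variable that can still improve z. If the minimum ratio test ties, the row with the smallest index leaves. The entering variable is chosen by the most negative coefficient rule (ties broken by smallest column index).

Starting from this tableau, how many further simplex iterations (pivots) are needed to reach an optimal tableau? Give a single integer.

2

pivot: b in, s1 out → z = 187/25
pivot: s2 in, a out → z = 9
No improving column remains; optimal.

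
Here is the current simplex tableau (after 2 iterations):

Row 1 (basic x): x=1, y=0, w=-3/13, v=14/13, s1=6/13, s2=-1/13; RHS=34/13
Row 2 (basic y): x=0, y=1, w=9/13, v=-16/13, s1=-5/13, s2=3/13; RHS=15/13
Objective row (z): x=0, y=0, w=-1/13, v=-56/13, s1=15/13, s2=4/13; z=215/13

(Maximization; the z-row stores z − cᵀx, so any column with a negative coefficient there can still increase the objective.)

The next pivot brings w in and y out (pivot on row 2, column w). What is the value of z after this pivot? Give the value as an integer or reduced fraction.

50/3

Minimum ratio for w: (15/13)/(9/13) = 5/3.
z changes by −(z-row coeff of w)·ratio = −(-1/13)·(5/3) = 5/39.
New z = 215/13 + (5/39) = 50/3.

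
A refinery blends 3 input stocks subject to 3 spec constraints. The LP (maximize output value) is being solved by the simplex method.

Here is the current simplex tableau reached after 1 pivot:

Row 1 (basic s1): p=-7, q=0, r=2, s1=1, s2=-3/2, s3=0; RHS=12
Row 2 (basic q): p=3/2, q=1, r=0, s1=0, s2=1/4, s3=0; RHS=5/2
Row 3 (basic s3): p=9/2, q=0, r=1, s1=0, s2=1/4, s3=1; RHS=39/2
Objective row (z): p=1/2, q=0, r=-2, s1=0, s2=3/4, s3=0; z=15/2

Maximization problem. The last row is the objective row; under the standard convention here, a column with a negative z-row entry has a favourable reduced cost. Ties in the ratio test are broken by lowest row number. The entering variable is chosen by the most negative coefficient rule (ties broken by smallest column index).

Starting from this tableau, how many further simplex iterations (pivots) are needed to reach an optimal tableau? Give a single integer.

2

pivot: r in, s1 out → z = 39/2
pivot: p in, q out → z = 91/3
No improving column remains; optimal.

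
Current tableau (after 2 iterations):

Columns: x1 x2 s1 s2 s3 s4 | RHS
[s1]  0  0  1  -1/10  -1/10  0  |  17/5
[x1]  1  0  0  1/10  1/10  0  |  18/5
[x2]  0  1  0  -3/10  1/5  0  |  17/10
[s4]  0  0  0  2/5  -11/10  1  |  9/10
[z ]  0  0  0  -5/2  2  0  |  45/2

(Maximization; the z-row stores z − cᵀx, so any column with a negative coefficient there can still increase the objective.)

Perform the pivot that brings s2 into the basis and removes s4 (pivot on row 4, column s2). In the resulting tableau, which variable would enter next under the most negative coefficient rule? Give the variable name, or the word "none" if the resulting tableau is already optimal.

s3

Pivot element 2/5. New z-row = old z-row − (-5/2)·(row 4/(2/5)).
Updated z-row coefficients: x1: 0, x2: 0, s1: 0, s2: 0, s3: -39/8, s4: 25/4.
The most negative is -39/8 in column s3, so s3 would enter next.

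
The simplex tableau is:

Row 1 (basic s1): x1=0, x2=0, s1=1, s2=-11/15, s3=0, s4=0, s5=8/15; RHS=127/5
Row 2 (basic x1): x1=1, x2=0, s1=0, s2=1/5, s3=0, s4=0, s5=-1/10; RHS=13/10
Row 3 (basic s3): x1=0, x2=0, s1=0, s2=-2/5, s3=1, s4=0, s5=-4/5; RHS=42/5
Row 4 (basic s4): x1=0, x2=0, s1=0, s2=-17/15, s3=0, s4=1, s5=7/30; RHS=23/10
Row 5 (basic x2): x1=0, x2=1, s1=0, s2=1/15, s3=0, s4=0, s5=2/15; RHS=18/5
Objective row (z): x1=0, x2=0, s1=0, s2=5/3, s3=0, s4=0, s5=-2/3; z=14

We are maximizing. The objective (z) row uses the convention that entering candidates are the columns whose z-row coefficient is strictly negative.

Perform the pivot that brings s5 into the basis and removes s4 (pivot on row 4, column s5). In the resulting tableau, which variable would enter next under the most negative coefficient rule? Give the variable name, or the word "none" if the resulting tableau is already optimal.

Pivot element 7/30. New z-row = old z-row − (-2/3)·(row 4/(7/30)).
Updated z-row coefficients: x1: 0, x2: 0, s1: 0, s2: -11/7, s3: 0, s4: 20/7, s5: 0.
The most negative is -11/7 in column s2, so s2 would enter next.

s2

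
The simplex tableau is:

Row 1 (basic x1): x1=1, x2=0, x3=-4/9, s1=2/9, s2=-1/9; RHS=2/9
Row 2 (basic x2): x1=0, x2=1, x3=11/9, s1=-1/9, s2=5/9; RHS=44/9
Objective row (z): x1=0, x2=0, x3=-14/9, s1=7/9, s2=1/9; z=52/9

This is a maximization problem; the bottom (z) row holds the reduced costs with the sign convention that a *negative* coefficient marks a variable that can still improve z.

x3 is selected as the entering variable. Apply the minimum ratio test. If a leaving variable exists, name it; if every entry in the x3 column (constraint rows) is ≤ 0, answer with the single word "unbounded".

Ratios: row 1 (x1): entry -4/9 ≤ 0, skip; row 2 (x2): (44/9)/(11/9) = 4.
Minimum ratio is in the x2 row, so x2 leaves.

x2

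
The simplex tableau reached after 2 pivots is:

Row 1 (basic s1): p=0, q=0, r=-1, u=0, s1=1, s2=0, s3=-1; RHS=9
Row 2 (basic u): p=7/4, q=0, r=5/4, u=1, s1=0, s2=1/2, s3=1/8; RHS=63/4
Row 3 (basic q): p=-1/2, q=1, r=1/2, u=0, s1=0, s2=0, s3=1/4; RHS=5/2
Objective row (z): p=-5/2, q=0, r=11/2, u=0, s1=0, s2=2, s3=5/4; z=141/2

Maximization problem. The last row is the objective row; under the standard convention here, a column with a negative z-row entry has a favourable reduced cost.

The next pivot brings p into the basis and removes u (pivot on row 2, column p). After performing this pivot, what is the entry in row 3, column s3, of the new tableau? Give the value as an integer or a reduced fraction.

Pivot element is row 2, column p: 7/4.
Normalize row 2: new (row 2, s3) = (1/8)/(7/4) = 1/14.
row 3 ← row 3 − (-1/2)·(new row 2): 1/4 − (-1/2)·(1/14) = 2/7.

2/7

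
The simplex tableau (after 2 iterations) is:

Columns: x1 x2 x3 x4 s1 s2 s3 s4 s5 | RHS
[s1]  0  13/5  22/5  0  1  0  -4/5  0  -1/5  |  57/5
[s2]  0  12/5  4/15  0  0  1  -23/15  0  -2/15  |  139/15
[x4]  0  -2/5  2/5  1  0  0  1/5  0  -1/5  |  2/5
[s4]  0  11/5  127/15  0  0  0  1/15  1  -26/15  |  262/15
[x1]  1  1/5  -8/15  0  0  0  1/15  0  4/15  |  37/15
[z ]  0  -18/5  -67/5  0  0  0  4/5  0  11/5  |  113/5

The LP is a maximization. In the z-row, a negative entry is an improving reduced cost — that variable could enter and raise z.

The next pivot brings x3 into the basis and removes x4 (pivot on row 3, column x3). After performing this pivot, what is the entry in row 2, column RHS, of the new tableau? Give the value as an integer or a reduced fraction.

9

Pivot element is row 3, column x3: 2/5.
Normalize row 3: new (row 3, RHS) = (2/5)/(2/5) = 1.
row 2 ← row 2 − (4/15)·(new row 3): 139/15 − (4/15)·1 = 9.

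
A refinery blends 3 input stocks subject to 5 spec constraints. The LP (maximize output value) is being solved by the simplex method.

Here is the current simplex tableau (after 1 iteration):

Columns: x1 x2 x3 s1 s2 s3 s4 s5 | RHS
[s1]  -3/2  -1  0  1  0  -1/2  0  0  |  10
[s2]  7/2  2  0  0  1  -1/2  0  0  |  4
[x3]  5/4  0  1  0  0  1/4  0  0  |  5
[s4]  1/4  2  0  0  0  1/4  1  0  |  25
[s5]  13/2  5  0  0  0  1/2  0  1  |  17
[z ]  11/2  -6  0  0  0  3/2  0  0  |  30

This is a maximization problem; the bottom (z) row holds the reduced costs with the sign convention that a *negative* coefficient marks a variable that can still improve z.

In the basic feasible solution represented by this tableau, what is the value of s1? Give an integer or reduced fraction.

10

s1 is basic (row 1); its value is the RHS of that row: 10.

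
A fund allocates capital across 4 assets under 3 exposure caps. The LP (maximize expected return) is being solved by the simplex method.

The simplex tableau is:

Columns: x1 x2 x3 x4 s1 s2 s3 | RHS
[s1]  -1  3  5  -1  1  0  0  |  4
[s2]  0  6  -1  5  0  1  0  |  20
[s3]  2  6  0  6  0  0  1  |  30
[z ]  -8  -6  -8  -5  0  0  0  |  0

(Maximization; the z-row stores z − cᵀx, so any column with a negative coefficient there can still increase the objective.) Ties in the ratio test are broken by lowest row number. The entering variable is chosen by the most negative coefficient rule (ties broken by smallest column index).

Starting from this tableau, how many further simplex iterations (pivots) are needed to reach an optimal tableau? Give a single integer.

pivot: x1 in, s3 out → z = 120
pivot: x3 in, s1 out → z = 752/5
No improving column remains; optimal.

2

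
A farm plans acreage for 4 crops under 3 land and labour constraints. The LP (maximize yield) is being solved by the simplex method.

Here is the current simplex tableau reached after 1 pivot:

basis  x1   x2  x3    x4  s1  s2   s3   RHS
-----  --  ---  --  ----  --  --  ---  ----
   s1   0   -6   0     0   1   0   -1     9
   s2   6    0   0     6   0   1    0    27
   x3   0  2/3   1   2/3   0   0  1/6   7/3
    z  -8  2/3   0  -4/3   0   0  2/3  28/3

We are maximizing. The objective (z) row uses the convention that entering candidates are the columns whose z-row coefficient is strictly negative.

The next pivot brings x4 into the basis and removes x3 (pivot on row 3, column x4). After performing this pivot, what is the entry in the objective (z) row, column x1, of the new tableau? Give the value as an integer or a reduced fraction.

Pivot element is row 3, column x4: 2/3.
Normalize row 3: new (row 3, x1) = 0/(2/3) = 0.
z-row ← z-row − (-4/3)·(new row 3): -8 − (-4/3)·0 = -8.

-8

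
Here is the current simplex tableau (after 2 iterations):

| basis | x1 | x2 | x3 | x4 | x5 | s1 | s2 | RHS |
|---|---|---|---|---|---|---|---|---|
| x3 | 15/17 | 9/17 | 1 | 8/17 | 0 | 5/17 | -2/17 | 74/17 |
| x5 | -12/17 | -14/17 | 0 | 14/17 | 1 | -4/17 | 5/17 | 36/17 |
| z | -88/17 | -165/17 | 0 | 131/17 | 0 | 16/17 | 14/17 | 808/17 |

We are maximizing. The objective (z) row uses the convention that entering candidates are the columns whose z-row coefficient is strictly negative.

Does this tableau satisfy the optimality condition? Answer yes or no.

Column x1 has objective-row coefficient -88/17, which is negative; an improving pivot exists, so not yet optimal.

no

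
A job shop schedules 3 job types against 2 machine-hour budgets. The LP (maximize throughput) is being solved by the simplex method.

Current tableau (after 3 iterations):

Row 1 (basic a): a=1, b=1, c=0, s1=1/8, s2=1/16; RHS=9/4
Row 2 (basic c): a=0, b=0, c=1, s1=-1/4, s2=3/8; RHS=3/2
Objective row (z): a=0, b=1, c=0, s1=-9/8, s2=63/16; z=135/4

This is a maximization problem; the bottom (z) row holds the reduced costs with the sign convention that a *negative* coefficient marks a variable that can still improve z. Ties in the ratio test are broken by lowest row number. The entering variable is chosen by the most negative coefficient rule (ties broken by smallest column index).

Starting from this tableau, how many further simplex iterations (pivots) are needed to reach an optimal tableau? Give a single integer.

pivot: s1 in, a out → z = 54
No improving column remains; optimal.

1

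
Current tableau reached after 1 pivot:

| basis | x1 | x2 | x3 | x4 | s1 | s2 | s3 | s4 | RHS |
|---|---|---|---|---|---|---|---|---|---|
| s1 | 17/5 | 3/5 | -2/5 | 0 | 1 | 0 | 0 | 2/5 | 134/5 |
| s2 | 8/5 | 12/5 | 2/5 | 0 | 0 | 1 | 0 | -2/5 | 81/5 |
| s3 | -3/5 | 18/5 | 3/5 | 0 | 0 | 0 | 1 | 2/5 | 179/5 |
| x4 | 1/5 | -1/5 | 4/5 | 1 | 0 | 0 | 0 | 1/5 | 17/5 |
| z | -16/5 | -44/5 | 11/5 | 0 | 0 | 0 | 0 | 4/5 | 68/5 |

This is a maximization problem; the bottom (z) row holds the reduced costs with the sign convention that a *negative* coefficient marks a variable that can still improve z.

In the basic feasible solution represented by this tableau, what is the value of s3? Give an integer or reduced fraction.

179/5

s3 is basic (row 3); its value is the RHS of that row: 179/5.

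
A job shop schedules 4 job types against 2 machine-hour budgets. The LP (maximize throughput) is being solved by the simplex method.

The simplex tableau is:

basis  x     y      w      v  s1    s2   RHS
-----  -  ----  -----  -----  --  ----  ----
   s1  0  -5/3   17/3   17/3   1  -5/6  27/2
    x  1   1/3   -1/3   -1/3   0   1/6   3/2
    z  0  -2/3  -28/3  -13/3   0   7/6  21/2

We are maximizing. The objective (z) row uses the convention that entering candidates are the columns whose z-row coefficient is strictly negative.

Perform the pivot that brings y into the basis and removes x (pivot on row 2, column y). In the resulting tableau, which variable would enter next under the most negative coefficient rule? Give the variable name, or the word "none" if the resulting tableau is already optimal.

Pivot element 1/3. New z-row = old z-row − (-2/3)·(row 2/(1/3)).
Updated z-row coefficients: x: 2, y: 0, w: -10, v: -5, s1: 0, s2: 3/2.
The most negative is -10 in column w, so w would enter next.

w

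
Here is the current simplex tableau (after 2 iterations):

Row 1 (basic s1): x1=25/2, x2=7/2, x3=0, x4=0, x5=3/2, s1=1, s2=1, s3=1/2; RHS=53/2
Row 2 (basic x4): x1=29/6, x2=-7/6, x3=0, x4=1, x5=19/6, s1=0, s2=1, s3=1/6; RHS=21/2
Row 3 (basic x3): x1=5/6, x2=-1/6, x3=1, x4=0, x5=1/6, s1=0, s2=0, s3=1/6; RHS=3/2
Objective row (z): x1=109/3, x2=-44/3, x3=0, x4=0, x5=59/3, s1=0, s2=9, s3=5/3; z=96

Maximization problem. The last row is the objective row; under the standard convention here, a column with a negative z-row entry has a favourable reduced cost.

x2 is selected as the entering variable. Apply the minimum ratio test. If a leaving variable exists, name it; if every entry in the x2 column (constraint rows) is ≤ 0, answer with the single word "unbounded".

s1

Ratios: row 1 (s1): (53/2)/(7/2) = 53/7; row 2 (x4): entry -7/6 ≤ 0, skip; row 3 (x3): entry -1/6 ≤ 0, skip.
Minimum ratio is in the s1 row, so s1 leaves.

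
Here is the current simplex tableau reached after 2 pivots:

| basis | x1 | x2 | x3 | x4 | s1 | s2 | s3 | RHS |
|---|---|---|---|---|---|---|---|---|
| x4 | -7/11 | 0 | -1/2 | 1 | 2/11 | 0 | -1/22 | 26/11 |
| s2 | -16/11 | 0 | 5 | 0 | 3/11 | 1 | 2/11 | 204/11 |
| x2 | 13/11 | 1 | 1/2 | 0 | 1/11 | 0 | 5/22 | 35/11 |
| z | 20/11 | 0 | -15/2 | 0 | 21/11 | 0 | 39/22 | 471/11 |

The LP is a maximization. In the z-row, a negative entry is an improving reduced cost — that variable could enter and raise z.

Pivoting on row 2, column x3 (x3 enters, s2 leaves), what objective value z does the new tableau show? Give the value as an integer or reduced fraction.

777/11

Minimum ratio for x3: (204/11)/5 = 204/55.
z changes by −(z-row coeff of x3)·ratio = −(-15/2)·(204/55) = 306/11.
New z = 471/11 + (306/11) = 777/11.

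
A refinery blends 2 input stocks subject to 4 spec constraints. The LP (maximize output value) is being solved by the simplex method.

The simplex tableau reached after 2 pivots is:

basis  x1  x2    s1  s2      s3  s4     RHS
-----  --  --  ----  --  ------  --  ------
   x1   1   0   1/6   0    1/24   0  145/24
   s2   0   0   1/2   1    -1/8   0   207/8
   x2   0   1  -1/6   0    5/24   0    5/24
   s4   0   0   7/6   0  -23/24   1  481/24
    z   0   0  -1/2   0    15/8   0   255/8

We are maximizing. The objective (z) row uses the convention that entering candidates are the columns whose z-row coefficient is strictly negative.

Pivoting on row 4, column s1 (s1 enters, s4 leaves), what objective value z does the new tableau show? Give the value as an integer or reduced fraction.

1133/28

Minimum ratio for s1: (481/24)/(7/6) = 481/28.
z changes by −(z-row coeff of s1)·ratio = −(-1/2)·(481/28) = 481/56.
New z = 255/8 + (481/56) = 1133/28.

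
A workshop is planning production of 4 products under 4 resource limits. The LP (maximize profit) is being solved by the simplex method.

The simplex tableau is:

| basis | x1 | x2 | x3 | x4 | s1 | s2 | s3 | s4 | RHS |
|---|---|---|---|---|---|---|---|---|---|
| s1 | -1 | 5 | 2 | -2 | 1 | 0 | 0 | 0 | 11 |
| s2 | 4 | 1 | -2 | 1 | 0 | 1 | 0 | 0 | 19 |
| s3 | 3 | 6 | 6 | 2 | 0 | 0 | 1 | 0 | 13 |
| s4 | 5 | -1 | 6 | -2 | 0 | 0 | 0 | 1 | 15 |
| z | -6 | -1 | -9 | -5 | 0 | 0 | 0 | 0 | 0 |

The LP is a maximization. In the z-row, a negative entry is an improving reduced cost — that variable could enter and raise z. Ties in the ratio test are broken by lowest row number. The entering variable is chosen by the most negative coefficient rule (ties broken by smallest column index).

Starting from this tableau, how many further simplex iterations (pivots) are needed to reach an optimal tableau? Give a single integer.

pivot: x3 in, s3 out → z = 39/2
pivot: x4 in, x3 out → z = 65/2
No improving column remains; optimal.

2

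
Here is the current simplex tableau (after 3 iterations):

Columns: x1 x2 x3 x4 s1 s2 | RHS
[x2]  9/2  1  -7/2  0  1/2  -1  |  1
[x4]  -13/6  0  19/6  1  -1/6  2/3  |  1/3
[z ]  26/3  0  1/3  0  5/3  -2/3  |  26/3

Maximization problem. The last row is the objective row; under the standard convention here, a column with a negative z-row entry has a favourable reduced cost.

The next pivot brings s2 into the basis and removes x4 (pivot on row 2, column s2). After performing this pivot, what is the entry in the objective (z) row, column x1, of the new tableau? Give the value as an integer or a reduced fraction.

13/2

Pivot element is row 2, column s2: 2/3.
Normalize row 2: new (row 2, x1) = (-13/6)/(2/3) = -13/4.
z-row ← z-row − (-2/3)·(new row 2): 26/3 − (-2/3)·(-13/4) = 13/2.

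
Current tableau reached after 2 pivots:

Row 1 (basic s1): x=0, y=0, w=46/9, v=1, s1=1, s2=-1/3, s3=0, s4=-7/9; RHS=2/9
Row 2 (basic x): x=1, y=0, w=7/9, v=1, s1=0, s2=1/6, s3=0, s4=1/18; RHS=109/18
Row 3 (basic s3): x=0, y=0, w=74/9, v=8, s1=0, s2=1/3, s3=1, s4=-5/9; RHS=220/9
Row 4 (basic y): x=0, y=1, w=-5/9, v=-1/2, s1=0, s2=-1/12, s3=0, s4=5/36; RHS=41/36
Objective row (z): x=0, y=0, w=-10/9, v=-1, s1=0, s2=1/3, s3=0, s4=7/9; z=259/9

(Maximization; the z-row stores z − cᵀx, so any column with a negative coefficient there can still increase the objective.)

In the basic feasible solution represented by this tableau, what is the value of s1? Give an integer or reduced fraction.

2/9

s1 is basic (row 1); its value is the RHS of that row: 2/9.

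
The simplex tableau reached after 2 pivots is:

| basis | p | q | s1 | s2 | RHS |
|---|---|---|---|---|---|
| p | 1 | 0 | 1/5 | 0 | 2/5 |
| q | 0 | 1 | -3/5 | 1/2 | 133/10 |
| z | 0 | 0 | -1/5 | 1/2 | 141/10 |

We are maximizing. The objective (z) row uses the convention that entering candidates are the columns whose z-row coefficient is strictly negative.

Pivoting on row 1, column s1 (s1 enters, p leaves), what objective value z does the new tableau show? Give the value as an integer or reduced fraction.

29/2

Minimum ratio for s1: (2/5)/(1/5) = 2.
z changes by −(z-row coeff of s1)·ratio = −(-1/5)·2 = 2/5.
New z = 141/10 + (2/5) = 29/2.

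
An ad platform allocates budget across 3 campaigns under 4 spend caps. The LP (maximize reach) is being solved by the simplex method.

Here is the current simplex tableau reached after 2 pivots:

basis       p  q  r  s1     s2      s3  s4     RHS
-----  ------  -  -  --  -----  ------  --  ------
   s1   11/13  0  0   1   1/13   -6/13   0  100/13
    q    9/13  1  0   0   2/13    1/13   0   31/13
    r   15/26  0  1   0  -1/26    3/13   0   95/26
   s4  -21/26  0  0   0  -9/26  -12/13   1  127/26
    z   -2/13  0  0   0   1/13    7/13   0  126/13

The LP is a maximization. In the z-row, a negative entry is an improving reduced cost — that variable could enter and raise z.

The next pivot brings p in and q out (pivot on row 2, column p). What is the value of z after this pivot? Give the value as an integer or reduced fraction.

Minimum ratio for p: (31/13)/(9/13) = 31/9.
z changes by −(z-row coeff of p)·ratio = −(-2/13)·(31/9) = 62/117.
New z = 126/13 + (62/117) = 92/9.

92/9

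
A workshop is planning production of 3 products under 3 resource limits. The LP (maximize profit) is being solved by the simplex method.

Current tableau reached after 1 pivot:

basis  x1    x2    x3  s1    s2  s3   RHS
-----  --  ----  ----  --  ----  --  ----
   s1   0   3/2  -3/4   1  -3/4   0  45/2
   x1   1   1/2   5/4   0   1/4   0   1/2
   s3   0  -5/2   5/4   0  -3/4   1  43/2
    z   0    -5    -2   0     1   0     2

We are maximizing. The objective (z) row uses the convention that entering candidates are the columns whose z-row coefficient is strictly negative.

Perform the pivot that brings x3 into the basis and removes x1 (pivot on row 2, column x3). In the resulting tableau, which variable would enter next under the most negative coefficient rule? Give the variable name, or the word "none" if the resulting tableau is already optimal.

x2

Pivot element 5/4. New z-row = old z-row − (-2)·(row 2/(5/4)).
Updated z-row coefficients: x1: 8/5, x2: -21/5, x3: 0, s1: 0, s2: 7/5, s3: 0.
The most negative is -21/5 in column x2, so x2 would enter next.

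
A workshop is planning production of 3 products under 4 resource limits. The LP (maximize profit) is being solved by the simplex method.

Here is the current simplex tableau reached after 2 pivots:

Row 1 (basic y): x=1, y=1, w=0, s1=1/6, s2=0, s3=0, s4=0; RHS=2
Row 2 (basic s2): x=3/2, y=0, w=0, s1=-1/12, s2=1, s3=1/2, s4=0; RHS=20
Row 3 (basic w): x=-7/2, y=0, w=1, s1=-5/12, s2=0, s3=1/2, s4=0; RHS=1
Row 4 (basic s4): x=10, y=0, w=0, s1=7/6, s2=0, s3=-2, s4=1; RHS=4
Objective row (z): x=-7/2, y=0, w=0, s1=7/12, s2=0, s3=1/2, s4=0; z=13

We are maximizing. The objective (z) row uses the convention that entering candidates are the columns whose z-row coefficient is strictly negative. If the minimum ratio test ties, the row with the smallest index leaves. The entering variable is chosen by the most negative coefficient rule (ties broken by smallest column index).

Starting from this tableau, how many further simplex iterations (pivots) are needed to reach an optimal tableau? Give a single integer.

2

pivot: x in, s4 out → z = 72/5
pivot: s3 in, y out → z = 16
No improving column remains; optimal.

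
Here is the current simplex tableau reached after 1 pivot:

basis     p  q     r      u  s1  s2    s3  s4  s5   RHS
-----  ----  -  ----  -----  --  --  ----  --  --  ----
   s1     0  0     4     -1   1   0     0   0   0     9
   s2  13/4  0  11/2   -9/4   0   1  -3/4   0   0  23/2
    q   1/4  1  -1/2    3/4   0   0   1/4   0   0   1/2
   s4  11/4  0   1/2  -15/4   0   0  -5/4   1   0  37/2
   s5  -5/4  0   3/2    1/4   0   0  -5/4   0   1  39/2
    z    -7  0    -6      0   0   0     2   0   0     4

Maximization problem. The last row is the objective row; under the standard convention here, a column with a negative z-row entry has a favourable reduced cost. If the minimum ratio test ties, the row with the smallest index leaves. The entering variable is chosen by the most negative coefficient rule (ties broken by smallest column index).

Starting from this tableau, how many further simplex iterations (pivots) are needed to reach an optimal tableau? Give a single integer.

2

pivot: p in, q out → z = 18
pivot: r in, s2 out → z = 79/3
No improving column remains; optimal.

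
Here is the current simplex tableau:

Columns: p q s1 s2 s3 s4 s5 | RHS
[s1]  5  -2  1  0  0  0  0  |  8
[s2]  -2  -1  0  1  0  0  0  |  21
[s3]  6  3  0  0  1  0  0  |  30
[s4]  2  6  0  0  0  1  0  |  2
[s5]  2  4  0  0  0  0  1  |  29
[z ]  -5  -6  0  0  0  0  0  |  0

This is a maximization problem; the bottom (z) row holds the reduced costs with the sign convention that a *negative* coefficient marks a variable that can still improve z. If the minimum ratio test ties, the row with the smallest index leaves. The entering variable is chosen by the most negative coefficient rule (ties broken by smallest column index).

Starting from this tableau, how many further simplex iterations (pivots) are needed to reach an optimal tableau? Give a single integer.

pivot: q in, s4 out → z = 2
pivot: p in, q out → z = 5
No improving column remains; optimal.

2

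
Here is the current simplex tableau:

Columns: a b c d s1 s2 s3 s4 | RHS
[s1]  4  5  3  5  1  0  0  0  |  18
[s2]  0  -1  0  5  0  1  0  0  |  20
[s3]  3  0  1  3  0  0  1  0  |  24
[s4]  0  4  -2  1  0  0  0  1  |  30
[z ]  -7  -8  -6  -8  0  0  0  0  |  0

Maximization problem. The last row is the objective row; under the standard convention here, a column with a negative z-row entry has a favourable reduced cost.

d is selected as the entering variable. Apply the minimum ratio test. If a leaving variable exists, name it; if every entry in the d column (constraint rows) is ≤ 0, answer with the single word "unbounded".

s1

Ratios: row 1 (s1): 18/5 = 18/5; row 2 (s2): 20/5 = 4; row 3 (s3): 24/3 = 8; row 4 (s4): 30/1 = 30.
Minimum ratio is in the s1 row, so s1 leaves.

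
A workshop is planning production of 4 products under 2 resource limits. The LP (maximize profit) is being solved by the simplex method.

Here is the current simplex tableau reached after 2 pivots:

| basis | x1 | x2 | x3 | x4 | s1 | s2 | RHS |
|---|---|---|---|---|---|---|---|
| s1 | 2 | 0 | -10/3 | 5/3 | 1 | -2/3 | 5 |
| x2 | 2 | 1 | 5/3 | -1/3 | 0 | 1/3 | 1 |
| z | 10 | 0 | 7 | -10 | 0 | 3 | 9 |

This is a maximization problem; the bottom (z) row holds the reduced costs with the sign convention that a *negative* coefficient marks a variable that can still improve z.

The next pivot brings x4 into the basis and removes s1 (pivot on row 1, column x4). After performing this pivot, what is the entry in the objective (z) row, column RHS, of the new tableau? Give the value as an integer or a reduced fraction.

39

Pivot element is row 1, column x4: 5/3.
Normalize row 1: new (row 1, RHS) = 5/(5/3) = 3.
z-row ← z-row − (-10)·(new row 1): 9 − (-10)·3 = 39.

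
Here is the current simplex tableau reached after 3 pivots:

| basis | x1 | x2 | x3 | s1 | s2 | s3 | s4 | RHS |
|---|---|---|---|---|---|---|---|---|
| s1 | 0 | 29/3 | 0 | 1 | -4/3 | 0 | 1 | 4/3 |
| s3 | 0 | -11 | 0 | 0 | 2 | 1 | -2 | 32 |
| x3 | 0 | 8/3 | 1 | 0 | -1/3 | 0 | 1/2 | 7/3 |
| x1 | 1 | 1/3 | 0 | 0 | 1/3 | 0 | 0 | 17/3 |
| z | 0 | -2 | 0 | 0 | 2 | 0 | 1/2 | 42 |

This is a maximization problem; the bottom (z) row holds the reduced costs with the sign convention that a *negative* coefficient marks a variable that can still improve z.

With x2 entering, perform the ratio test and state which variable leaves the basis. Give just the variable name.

Ratios: row 1 (s1): (4/3)/(29/3) = 4/29; row 2 (s3): entry -11 ≤ 0, skip; row 3 (x3): (7/3)/(8/3) = 7/8; row 4 (x1): (17/3)/(1/3) = 17.
Minimum ratio 4/29 is in the s1 row, so s1 leaves.

s1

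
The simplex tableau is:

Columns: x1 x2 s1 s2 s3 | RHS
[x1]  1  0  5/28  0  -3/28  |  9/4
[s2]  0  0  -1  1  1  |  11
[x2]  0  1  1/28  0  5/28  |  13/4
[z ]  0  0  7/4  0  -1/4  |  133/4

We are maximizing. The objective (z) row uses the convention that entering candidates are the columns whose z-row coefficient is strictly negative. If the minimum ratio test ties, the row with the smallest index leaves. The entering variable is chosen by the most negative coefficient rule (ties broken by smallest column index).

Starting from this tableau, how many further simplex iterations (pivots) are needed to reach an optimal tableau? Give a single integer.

1

pivot: s3 in, s2 out → z = 36
No improving column remains; optimal.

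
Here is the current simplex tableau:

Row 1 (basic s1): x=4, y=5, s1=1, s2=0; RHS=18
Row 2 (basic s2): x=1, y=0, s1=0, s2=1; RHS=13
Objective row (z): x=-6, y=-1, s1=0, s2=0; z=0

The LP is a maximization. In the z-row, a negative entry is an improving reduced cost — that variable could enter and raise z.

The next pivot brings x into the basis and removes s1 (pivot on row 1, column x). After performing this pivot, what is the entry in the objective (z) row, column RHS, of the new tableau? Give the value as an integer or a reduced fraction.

27

Pivot element is row 1, column x: 4.
Normalize row 1: new (row 1, RHS) = 18/4 = 9/2.
z-row ← z-row − (-6)·(new row 1): 0 − (-6)·(9/2) = 27.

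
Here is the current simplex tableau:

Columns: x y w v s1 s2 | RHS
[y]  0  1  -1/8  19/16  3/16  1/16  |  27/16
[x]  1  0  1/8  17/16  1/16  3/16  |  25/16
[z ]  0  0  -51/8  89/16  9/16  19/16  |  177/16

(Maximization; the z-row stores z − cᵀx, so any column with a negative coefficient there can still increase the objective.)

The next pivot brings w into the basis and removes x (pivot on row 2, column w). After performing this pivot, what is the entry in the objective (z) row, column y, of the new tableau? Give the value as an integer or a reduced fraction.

Pivot element is row 2, column w: 1/8.
Normalize row 2: new (row 2, y) = 0/(1/8) = 0.
z-row ← z-row − (-51/8)·(new row 2): 0 − (-51/8)·0 = 0.

0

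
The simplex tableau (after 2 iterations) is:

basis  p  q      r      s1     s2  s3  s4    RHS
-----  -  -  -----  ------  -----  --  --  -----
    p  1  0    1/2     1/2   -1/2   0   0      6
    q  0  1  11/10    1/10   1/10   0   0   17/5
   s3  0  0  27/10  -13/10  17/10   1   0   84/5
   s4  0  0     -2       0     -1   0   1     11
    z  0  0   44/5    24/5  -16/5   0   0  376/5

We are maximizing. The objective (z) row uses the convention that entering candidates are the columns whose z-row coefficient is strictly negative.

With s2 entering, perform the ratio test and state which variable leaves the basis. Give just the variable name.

Ratios: row 1 (p): entry -1/2 ≤ 0, skip; row 2 (q): (17/5)/(1/10) = 34; row 3 (s3): (84/5)/(17/10) = 168/17; row 4 (s4): entry -1 ≤ 0, skip.
Minimum ratio 168/17 is in the s3 row, so s3 leaves.

s3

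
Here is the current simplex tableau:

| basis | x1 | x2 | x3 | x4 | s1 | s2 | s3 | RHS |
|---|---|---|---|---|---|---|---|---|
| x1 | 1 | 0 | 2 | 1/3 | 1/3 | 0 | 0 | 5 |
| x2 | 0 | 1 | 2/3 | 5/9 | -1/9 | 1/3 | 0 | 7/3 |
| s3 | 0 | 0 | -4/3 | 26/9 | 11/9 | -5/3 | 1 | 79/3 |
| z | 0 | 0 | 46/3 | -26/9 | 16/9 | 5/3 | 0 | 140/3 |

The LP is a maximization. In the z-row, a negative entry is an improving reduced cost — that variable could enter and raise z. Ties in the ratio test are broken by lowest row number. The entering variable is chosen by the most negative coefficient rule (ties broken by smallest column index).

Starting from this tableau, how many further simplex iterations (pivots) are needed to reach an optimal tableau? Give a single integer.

pivot: x4 in, x2 out → z = 294/5
No improving column remains; optimal.

1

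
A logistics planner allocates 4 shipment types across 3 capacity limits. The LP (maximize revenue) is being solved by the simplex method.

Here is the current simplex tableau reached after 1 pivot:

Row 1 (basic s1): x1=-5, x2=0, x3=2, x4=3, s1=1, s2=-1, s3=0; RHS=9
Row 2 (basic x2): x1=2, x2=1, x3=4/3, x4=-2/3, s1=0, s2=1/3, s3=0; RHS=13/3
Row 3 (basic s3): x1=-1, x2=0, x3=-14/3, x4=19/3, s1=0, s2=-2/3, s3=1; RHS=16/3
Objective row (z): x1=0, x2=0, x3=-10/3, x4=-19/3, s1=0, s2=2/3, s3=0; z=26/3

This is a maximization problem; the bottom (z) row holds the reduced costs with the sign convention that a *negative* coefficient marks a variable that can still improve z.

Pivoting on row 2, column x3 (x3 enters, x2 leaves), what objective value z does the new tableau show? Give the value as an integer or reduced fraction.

Minimum ratio for x3: (13/3)/(4/3) = 13/4.
z changes by −(z-row coeff of x3)·ratio = −(-10/3)·(13/4) = 65/6.
New z = 26/3 + (65/6) = 39/2.

39/2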